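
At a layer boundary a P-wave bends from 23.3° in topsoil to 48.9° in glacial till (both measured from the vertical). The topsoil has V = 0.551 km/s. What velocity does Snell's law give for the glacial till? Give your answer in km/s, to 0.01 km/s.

sin 23.3° = 0.3955; sin 48.9° = 0.7536.
V₂ = V₁·(sin θ₂/sin θ₁) = 0.551·(0.7536/0.3955) = 1.05 km/s.

1.05 km/s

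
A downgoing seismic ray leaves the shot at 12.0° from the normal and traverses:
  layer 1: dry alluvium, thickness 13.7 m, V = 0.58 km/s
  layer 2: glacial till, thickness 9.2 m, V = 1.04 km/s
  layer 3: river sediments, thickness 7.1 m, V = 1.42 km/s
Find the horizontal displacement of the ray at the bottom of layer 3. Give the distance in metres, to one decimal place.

10.8 m

Ray parameter p = sin 12.0° / 0.58 km/s = 3.5847e-01 s/km.
Layer 1: θ = 12.00°; offset = 13.7·tan 12.00° = 2.912 m.
Layer 2: sin θ = p·1.04 = 0.3728 → θ = 21.89°; offset = 9.2·tan 21.89° = 3.696 m.
Layer 3: sin θ = p·1.42 = 0.5090 → θ = 30.60°; offset = 7.1·tan 30.60° = 4.199 m.
Summing the layer offsets gives 10.807 m.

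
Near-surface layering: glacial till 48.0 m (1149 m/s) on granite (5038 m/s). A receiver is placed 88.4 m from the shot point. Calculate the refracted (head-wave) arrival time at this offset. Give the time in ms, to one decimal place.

θ_c = arcsin(V₁/V₂) = arcsin(1149/5038) = 13.18°, cos θ_c = 0.9736.
Intercept time tᵢ = 2h cos θ_c / V₁ = 2·48.0·0.9736/1149 = 0.08135 s.
t = x/V₂ + tᵢ = 88.4/5038 + 0.08135 = 0.09890 s.

98.9 ms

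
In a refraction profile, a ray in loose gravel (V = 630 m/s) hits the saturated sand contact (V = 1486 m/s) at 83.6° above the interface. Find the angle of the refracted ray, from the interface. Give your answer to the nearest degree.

75°

Angle from the normal: 90° − 83.6° = 6.4°.
sin θ₁/V₁ = sin θ₂/V₂ ⇒ sin θ₂ = 1486·sin 6.4°/630 = 1486·0.1115/630 = 0.2629.
θ₂ = sin⁻¹(0.2629) = 15.24° (from vertical).
From the interface: 90° − 15.24° = 74.76°.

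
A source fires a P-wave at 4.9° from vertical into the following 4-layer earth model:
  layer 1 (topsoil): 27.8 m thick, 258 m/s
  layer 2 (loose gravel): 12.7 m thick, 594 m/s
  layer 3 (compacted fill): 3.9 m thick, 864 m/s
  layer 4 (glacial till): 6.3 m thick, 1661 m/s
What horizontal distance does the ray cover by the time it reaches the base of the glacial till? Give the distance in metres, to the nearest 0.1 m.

Apply Snell's law at each interface; in layer i the horizontal offset is hᵢ·tan θᵢ.
Layer 1: θ = 4.90°; offset = 27.8·tan 4.90° = 2.383 m.
Layer 2: sin θ = 594·sin 4.9°/258 = 0.1967, θ = 11.34°; offset = 12.7·tan 11.34° = 2.547 m.
Layer 3: sin θ = 864·sin 4.9°/258 = 0.2860, θ = 16.62°; offset = 3.9·tan 16.62° = 1.164 m.
Layer 4: sin θ = 1661·sin 4.9°/258 = 0.5499, θ = 33.36°; offset = 6.3·tan 33.36° = 4.148 m.
Total horizontal offset = 10.243 m.

10.2 m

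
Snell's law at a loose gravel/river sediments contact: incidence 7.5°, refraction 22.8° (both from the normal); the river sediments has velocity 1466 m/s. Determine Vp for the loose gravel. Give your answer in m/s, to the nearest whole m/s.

494 m/s

sin 7.5° = 0.1305; sin 22.8° = 0.3875.
V₁ = V₂·(sin θ₁/sin θ₂) = 1466·(0.1305/0.3875) = 493.79 m/s.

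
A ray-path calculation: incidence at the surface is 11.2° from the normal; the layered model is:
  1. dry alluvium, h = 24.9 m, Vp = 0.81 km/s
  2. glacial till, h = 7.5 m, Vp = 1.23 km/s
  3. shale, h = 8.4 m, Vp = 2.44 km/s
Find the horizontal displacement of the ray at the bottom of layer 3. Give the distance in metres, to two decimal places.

Ray parameter p = sin 11.2° / 0.81 km/s = 2.3980e-01 s/km.
Layer 1: θ = 11.20°; offset = 24.9·tan 11.20° = 4.9303 m.
Layer 2: sin θ = p·1.23 = 0.2949 → θ = 17.15°; offset = 7.5·tan 17.15° = 2.3151 m.
Layer 3: sin θ = p·2.44 = 0.5851 → θ = 35.81°; offset = 8.4·tan 35.81° = 6.0605 m.
Σ offsets = 13.3060 m.

13.31 m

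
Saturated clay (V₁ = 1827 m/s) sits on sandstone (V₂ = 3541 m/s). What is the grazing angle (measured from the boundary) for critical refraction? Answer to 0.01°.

At critical incidence the refracted ray runs along the interface (θ₂ = 90°), so sin θ_c = V₁/V₂.
θ_c = arcsin(1827/3541) = arcsin 0.5160 = 31.06°.
Measured from the interface: 90° − 31.06° = 58.94°.

58.94°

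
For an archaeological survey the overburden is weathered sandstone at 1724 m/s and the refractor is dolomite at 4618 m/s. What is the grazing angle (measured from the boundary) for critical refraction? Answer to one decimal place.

68.1°

At critical incidence the refracted ray runs along the interface (θ₂ = 90°), so sin θ_c = V₁/V₂.
θ_c = arcsin(1724/4618) = arcsin 0.3733 = 21.92°.
Measured from the interface: 90° − 21.92° = 68.08°.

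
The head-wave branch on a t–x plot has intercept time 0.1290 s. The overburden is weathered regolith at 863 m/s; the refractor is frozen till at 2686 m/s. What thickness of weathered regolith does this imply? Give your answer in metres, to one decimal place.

θ_c = arcsin(863/2686) = 18.74°; cos θ_c = 0.9470.
tᵢ = 2h cos θ_c/V₁ ⇒ h = tᵢ·V₁/(2 cos θ_c) = 0.129·863/(2·0.9470) = 58.78 m.

58.8 m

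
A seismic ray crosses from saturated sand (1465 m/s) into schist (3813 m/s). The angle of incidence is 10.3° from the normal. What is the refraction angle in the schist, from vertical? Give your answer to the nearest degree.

Snell's law: sin θ₂ = (V₂/V₁)·sin θ₁ = (3813/1465)·sin 10.3° = 0.4654.
θ₂ = arcsin 0.4654 = 27.73° from the normal.

28°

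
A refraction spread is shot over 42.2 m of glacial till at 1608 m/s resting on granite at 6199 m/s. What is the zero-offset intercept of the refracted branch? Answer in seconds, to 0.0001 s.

0.0507 s

θ_c = arcsin(V₁/V₂) = arcsin(1608/6199) = 15.03°; cos θ_c = 0.9658.
tᵢ = 2h·cos θ_c / V₁ = 2·42.2·0.9658 / 1608 = 0.05069 s.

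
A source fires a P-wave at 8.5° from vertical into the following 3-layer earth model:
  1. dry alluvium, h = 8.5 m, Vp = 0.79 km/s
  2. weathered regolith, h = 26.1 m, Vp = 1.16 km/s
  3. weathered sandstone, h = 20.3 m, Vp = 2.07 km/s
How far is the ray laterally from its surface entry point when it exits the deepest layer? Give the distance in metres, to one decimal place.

15.6 m

Apply Snell's law at each interface; in layer i the horizontal offset is hᵢ·tan θᵢ.
Layer 1: θ = 8.50°; offset = 8.5·tan 8.50° = 1.270 m.
Layer 2: sin θ = 1.16·sin 8.5°/0.79 = 0.2170, θ = 12.54°; offset = 26.1·tan 12.54° = 5.803 m.
Layer 3: sin θ = 2.07·sin 8.5°/0.79 = 0.3873, θ = 22.79°; offset = 20.3·tan 22.79° = 8.528 m.
Σ offsets = 15.601 m.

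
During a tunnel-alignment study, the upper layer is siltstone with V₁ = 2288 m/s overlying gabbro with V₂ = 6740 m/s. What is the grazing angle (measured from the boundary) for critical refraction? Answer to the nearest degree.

At critical incidence the refracted ray runs along the interface (θ₂ = 90°), so sin θ_c = V₁/V₂.
θ_c = arcsin(2288/6740) = arcsin 0.3395 = 19.84°.
Measured from the interface: 90° − 19.84° = 70.16°.

70°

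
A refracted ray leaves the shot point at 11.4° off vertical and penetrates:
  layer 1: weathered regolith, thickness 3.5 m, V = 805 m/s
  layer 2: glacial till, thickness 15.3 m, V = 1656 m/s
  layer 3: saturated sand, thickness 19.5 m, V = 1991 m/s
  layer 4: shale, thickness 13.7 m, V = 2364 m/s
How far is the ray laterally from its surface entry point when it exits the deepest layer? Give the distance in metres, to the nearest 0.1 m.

p = sin θ₁/V₁ = sin 11.4°/805 = 2.4554e-04 s/m is conserved through the stack.
Layer 1: θ = 11.40°; offset = 3.5·tan 11.40° = 0.706 m.
Layer 2: sin θ = p·1656 = 0.4066 → θ = 23.99°; offset = 15.3·tan 23.99° = 6.809 m.
Layer 3: sin θ = p·1991 = 0.4889 → θ = 29.27°; offset = 19.5·tan 29.27° = 10.928 m.
Layer 4: sin θ = p·2364 = 0.5804 → θ = 35.48°; offset = 13.7·tan 35.48° = 9.766 m.
Total horizontal offset = 28.209 m.

28.2 m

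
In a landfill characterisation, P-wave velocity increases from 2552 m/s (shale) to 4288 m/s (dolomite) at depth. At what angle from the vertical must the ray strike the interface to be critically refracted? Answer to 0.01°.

At critical incidence the refracted ray runs along the interface (θ₂ = 90°), so sin θ_c = V₁/V₂.
θ_c = arcsin(2552/4288) = arcsin 0.5951 = 36.52°.

36.52°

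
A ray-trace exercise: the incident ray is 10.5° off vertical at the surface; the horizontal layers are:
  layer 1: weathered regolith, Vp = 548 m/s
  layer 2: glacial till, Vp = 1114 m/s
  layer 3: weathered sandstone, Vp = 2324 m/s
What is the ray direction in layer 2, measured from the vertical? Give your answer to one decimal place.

Snell's law across each interface conserves sin θ / V, so sin θ_2 = V_2·sin θ₁/V₁.
sin θ_2 = 1114 × sin 10.5° / 548 = 0.3705.
θ_2 = 21.74° from the vertical.

21.7°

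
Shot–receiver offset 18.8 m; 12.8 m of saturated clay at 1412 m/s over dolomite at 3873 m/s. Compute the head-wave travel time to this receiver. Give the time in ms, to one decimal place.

21.7 ms

t = x/V₂ + 2h·√(V₂²−V₁²)/(V₁V₂).
√(V₂²−V₁²) = √(3873²−1412²) = 3606.4 m/s; delay term = 2·12.8·3606.4/(1412·3873) = 0.01688 s.
t = 18.8/3873 + 0.01688 = 0.02174 s.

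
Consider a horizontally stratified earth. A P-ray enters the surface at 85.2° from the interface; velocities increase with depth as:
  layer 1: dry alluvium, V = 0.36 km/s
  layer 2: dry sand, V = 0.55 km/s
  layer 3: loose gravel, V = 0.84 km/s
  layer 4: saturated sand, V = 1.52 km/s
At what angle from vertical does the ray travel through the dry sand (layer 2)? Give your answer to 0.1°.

7.3°

From the normal: θ₁ = 90° − 85.2° = 4.8°.
Snell's law across each interface conserves sin θ / V, so sin θ_2 = V_2·sin θ₁/V₁.
sin θ_2 = 0.55 × sin 4.8° / 0.36 = 0.1278.
θ_2 = 7.34° from the vertical.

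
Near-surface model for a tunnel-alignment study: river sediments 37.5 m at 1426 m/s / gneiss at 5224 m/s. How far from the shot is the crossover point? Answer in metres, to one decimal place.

99.2 m

θ_c = arcsin(1426/5224) = 15.84°, so cos θ_c = 0.9620 and tᵢ = 2h cos θ_c/V₁ = 0.0506 s.
At crossover x/V₁ = x/V₂ + tᵢ ⇒ x = tᵢ/(1/V₁ − 1/V₂) = 0.05060/(7.0126e-04 − 1.9142e-04) = 99.24 m.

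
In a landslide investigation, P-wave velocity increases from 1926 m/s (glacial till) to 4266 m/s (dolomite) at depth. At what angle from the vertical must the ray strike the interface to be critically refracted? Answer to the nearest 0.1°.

26.8°

At critical incidence the refracted ray runs along the interface (θ₂ = 90°), so sin θ_c = V₁/V₂.
θ_c = arcsin(1926/4266) = arcsin 0.4515 = 26.84°.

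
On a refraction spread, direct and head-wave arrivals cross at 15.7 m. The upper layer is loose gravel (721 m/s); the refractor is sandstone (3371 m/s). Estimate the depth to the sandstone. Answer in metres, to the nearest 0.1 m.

h = (x_cross/2)·√((V₂−V₁)/(V₂+V₁)).
(V₂−V₁)/(V₂+V₁) = (3371−721)/(3371+721) = 0.6476; √ = 0.8047.
h = (15.7/2)·0.8047 = 6.32 m.

6.3 m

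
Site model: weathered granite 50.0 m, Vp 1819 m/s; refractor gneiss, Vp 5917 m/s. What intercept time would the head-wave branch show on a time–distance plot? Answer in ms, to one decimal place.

52.3 ms

θ_c = arcsin(V₁/V₂) = arcsin(1819/5917) = 17.90°; cos θ_c = 0.9516.
tᵢ = 2h·cos θ_c / V₁ = 2·50.0·0.9516 / 1819 = 0.05231 s.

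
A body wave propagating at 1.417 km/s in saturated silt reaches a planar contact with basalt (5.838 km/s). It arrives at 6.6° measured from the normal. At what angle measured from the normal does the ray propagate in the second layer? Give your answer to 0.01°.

Snell's law: sin θ₂ = (V₂/V₁)·sin θ₁ = (5.838/1.417)·sin 6.6° = 0.4735.
θ₂ = arcsin 0.4735 = 28.26° from the normal.

28.26°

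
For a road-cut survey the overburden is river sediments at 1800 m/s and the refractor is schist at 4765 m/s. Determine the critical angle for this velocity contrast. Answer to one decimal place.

At critical incidence the refracted ray runs along the interface (θ₂ = 90°), so sin θ_c = V₁/V₂.
θ_c = arcsin(1800/4765) = arcsin 0.3778 = 22.19°.

22.2°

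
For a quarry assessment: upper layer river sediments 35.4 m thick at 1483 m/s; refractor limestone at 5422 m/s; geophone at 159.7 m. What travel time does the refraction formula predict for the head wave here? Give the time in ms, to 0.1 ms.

75.4 ms

t = x/V₂ + 2h·√(V₂²−V₁²)/(V₁V₂).
√(V₂²−V₁²) = √(5422²−1483²) = 5215.2 m/s; delay term = 2·35.4·5215.2/(1483·5422) = 0.04592 s.
t = 159.7/5422 + 0.04592 = 0.07537 s.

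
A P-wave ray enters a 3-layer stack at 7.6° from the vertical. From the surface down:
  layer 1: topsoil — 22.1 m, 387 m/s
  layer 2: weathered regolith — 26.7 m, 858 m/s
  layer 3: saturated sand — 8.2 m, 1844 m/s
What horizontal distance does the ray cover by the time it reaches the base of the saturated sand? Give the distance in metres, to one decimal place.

17.8 m

Ray parameter p = sin 7.6° / 387 m/s = 3.4175e-04 s/m.
Layer 1: θ = 7.60°; offset = 22.1·tan 7.60° = 2.949 m.
Layer 2: sin θ = p·858 = 0.2932 → θ = 17.05°; offset = 26.7·tan 17.05° = 8.189 m.
Layer 3: sin θ = p·1844 = 0.6302 → θ = 39.06°; offset = 8.2·tan 39.06° = 6.655 m.
Summing the layer offsets gives 17.793 m.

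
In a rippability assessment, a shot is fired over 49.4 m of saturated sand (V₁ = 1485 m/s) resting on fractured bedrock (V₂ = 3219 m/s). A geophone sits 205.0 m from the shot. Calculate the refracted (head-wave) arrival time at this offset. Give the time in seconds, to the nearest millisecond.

0.123 s

θ_c = arcsin(V₁/V₂) = arcsin(1485/3219) = 27.47°, cos θ_c = 0.8872.
Intercept time tᵢ = 2h cos θ_c / V₁ = 2·49.4·0.8872/1485 = 0.05903 s.
t = x/V₂ + tᵢ = 205.0/3219 + 0.05903 = 0.12271 s.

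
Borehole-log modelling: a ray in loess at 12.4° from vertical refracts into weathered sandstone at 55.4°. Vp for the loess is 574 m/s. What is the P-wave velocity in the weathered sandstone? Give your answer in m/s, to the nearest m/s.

2200 m/s

Snell's law: sin 12.4°/V₁ = sin 55.4°/V₂.
V₂ = V₁·sin 55.4°/sin 12.4° = 574 × 3.8333 = 2200.29 m/s.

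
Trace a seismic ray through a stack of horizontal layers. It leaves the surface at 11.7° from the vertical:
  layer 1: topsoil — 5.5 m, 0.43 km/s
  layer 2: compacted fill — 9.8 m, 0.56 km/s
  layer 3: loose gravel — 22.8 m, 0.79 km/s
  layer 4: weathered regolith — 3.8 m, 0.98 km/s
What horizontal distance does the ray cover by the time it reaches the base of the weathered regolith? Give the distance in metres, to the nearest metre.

15 m

Ray parameter p = sin 11.7° / 0.43 km/s = 4.7160e-01 s/km.
Layer 1: θ = 11.70°; offset = 5.5·tan 11.70° = 1.139 m.
Layer 2: sin θ = p·0.56 = 0.2641 → θ = 15.31°; offset = 9.8·tan 15.31° = 2.683 m.
Layer 3: sin θ = p·0.79 = 0.3726 → θ = 21.87°; offset = 22.8·tan 21.87° = 9.153 m.
Layer 4: sin θ = p·0.98 = 0.4622 → θ = 27.53°; offset = 3.8·tan 27.53° = 1.980 m.
Summing the layer offsets gives 14.956 m.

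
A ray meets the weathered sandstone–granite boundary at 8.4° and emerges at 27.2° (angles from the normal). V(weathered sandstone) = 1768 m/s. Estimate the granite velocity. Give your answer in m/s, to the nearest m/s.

sin 8.4° = 0.1461; sin 27.2° = 0.4571.
V₂ = V₁·(sin θ₂/sin θ₁) = 1768·(0.4571/0.1461) = 5532.12 m/s.

5532 m/s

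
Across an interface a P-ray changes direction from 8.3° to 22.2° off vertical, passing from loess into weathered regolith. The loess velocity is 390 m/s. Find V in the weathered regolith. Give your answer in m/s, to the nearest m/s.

1021 m/s

sin 8.3° = 0.1444; sin 22.2° = 0.3778.
V₂ = V₁·(sin θ₂/sin θ₁) = 390·(0.3778/0.1444) = 1020.79 m/s.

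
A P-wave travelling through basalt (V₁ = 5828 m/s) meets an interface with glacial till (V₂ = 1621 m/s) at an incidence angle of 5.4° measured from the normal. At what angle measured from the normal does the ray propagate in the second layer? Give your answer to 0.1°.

1.5°

Snell's law: sin θ₂ = (V₂/V₁)·sin θ₁ = (1621/5828)·sin 5.4° = 0.0262.
θ₂ = arcsin 0.0262 = 1.50° from the normal.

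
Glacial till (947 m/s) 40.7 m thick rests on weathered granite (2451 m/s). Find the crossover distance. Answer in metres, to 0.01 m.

θ_c = arcsin(947/2451) = 22.73°, so cos θ_c = 0.9223 and tᵢ = 2h cos θ_c/V₁ = 0.0793 s.
At crossover x/V₁ = x/V₂ + tᵢ ⇒ x = tᵢ/(1/V₁ − 1/V₂) = 0.07928/(1.0560e-03 − 4.0800e-04) = 122.35 m.

122.35 m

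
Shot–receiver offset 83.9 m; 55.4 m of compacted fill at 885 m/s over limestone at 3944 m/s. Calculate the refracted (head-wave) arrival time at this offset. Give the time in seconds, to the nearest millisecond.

θ_c = arcsin(V₁/V₂) = arcsin(885/3944) = 12.97°, cos θ_c = 0.9745.
Intercept time tᵢ = 2h cos θ_c / V₁ = 2·55.4·0.9745/885 = 0.12201 s.
t = x/V₂ + tᵢ = 83.9/3944 + 0.12201 = 0.14328 s.

0.143 s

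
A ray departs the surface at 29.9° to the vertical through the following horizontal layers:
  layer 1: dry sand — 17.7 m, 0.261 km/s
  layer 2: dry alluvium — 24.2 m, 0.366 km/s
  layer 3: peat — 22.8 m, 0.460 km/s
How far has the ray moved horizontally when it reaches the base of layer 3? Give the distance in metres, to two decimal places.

p = sin θ₁/V₁ = sin 29.9°/0.261 = 1.9099e+00 s/km is conserved through the stack.
Layer 1: θ = 29.90°; offset = 17.7·tan 29.90° = 10.1780 m.
Layer 2: sin θ = p·0.366 = 0.6990 → θ = 44.35°; offset = 24.2·tan 44.35° = 23.6563 m.
Layer 3: sin θ = p·0.460 = 0.8786 → θ = 61.47°; offset = 22.8·tan 61.47° = 41.9387 m.
Total horizontal offset = 75.7729 m.

75.77 m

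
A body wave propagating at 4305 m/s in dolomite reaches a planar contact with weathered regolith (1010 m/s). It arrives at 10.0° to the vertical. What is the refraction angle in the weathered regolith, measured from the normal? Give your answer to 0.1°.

Snell's law: sin θ₂ = (V₂/V₁)·sin θ₁ = (1010/4305)·sin 10.0° = 0.0407.
θ₂ = arcsin 0.0407 = 2.33° from the normal.

2.3°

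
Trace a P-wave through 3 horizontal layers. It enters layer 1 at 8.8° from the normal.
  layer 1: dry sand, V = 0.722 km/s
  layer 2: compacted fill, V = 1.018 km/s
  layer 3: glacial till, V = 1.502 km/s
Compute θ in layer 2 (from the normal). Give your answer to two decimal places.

12.46°

Snell's law across each interface conserves sin θ / V, so sin θ_2 = V_2·sin θ₁/V₁.
sin θ_2 = 1.018 × sin 8.8° / 0.722 = 0.2157.
θ_2 = 12.46° from the vertical.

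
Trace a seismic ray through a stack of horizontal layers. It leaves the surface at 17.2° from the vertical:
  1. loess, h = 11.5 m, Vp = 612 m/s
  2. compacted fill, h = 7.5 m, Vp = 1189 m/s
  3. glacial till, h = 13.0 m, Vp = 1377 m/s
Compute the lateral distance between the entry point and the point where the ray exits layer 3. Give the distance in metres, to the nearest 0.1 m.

Ray parameter p = sin 17.2° / 612 m/s = 4.8318e-04 s/m.
Layer 1: θ = 17.20°; offset = 11.5·tan 17.20° = 3.560 m.
Layer 2: sin θ = p·1189 = 0.5745 → θ = 35.06°; offset = 7.5·tan 35.06° = 5.264 m.
Layer 3: sin θ = p·1377 = 0.6653 → θ = 41.71°; offset = 13.0·tan 41.71° = 11.586 m.
Total horizontal offset = 20.410 m.

20.4 m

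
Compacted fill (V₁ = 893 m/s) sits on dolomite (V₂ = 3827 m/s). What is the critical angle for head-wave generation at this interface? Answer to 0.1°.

Critical incidence: sin θ_c = V₁/V₂ = 893/3827 = 0.2333.
θ_c = arcsin 0.2333 = 13.49°.

13.5°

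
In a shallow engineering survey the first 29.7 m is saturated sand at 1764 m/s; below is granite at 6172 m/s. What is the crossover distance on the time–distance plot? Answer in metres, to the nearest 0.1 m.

79.7 m

θ_c = arcsin(1764/6172) = 16.61°, so cos θ_c = 0.9583 and tᵢ = 2h cos θ_c/V₁ = 0.0323 s.
At crossover x/V₁ = x/V₂ + tᵢ ⇒ x = tᵢ/(1/V₁ − 1/V₂) = 0.03227/(5.6689e-04 − 1.6202e-04) = 79.70 m.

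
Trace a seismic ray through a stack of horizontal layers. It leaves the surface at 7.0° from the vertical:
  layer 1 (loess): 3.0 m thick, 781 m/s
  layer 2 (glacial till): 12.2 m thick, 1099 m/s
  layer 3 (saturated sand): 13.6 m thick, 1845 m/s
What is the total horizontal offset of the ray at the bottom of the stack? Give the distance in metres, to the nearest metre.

7 m

p = sin θ₁/V₁ = sin 7.0°/781 = 1.5604e-04 s/m is conserved through the stack.
Layer 1: θ = 7.00°; offset = 3.0·tan 7.00° = 0.368 m.
Layer 2: sin θ = p·1099 = 0.1715 → θ = 9.87°; offset = 12.2·tan 9.87° = 2.124 m.
Layer 3: sin θ = p·1845 = 0.2879 → θ = 16.73°; offset = 13.6·tan 16.73° = 4.089 m.
Σ offsets = 6.581 m.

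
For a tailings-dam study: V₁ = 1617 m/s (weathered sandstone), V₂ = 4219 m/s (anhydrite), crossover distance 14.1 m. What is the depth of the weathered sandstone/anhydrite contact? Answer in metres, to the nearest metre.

x_cross = 2h·√((V₂+V₁)/(V₂−V₁)) → h = x_cross / (2·√((V₂+V₁)/(V₂−V₁))).
√((V₂+V₁)/(V₂−V₁)) = √((4219+1617)/(4219−1617)) = 1.4976.
h = 14.1 / (2·1.4976) = 4.71 m.

5 m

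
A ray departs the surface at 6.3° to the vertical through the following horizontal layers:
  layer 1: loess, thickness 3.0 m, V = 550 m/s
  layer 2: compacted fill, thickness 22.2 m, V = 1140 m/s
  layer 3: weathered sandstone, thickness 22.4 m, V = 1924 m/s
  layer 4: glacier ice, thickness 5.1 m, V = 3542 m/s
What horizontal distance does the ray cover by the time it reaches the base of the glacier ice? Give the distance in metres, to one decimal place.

p = sin θ₁/V₁ = sin 6.3°/550 = 1.9952e-04 s/m is conserved through the stack.
Layer 1: θ = 6.30°; offset = 3.0·tan 6.30° = 0.331 m.
Layer 2: sin θ = p·1140 = 0.2274 → θ = 13.15°; offset = 22.2·tan 13.15° = 5.185 m.
Layer 3: sin θ = p·1924 = 0.3839 → θ = 22.57°; offset = 22.4·tan 22.57° = 9.312 m.
Layer 4: sin θ = p·3542 = 0.7067 → θ = 44.97°; offset = 5.1·tan 44.97° = 5.094 m.
Σ offsets = 19.923 m.

19.9 m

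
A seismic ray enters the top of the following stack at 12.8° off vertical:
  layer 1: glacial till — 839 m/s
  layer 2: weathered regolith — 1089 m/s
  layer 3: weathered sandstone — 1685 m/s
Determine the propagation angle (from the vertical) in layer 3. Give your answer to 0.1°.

Snell's law across each interface conserves sin θ / V, so sin θ_3 = V_3·sin θ₁/V₁.
sin θ_3 = 1685 × sin 12.8° / 839 = 0.4449.
θ_3 = arcsin 0.4449 = 26.42°.

26.4°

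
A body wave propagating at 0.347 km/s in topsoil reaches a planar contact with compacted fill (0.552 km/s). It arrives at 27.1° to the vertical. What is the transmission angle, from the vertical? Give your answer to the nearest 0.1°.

46.4°

Snell's law: sin θ₂ = (V₂/V₁)·sin θ₁ = (0.552/0.347)·sin 27.1° = 0.7247.
θ₂ = sin⁻¹(0.7247) = 46.44° (from vertical).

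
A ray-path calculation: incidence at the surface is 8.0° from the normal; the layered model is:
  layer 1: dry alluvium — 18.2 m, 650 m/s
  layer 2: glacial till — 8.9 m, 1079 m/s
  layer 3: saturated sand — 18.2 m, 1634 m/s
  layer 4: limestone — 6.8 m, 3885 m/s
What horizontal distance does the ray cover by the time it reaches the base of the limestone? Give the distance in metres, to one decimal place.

21.7 m

Ray parameter p = sin 8.0° / 650 m/s = 2.1411e-04 s/m.
Layer 1: θ = 8.00°; offset = 18.2·tan 8.00° = 2.558 m.
Layer 2: sin θ = p·1079 = 0.2310 → θ = 13.36°; offset = 8.9·tan 13.36° = 2.113 m.
Layer 3: sin θ = p·1634 = 0.3499 → θ = 20.48°; offset = 18.2·tan 20.48° = 6.797 m.
Layer 4: sin θ = p·3885 = 0.8318 → θ = 56.29°; offset = 6.8·tan 56.29° = 10.191 m.
Σ offsets = 21.659 m.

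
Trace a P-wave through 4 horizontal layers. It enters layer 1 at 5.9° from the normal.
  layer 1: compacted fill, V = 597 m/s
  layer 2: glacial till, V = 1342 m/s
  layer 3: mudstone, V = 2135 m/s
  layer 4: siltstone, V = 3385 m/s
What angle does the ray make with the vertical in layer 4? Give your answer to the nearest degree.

Snell's law across each interface conserves sin θ / V, so sin θ_4 = V_4·sin θ₁/V₁.
sin θ_4 = 3385 × sin 5.9° / 597 = 0.5828.
θ_4 = arcsin 0.5828 = 35.65°.

36°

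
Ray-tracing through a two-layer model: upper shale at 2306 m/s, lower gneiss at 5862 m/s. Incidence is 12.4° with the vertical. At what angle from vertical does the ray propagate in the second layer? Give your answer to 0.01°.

33.08°

Snell's law: sin θ₂ = (V₂/V₁)·sin θ₁ = (5862/2306)·sin 12.4° = 0.5459.
θ₂ = arcsin 0.5459 = 33.08° from the normal.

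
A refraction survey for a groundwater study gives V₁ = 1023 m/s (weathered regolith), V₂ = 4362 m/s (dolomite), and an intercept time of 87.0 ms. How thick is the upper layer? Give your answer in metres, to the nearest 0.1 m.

h = tᵢ·V₁·V₂ / (2·√(V₂²−V₁²)).
√(V₂²−V₁²) = √(4362² − 1023²) = 4240.3 m/s.
h = 0.087 s × 1023 × 4362 / (2 × 4240.3) = 45.78 m.

45.8 m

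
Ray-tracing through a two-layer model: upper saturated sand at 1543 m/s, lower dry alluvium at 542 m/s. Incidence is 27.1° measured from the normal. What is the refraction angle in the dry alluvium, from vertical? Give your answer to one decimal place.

9.2°

sin θ₁/V₁ = sin θ₂/V₂ ⇒ sin θ₂ = 542·sin 27.1°/1543 = 542·0.4555/1543 = 0.1600.
θ₂ = sin⁻¹(0.1600) = 9.21° (from vertical).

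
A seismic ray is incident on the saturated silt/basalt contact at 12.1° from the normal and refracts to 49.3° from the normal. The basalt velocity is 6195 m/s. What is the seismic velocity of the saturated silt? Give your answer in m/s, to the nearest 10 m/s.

sin 12.1° = 0.2096; sin 49.3° = 0.7581.
V₁ = V₂·(sin θ₁/sin θ₂) = 6195·(0.2096/0.7581) = 1712.87 m/s.

1710 m/s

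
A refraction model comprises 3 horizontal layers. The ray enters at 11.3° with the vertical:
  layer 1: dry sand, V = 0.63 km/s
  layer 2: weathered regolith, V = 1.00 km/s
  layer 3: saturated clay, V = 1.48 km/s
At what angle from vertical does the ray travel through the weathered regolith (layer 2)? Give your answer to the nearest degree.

18°

Ray parameter p = sin 11.3° / 0.63 = 3.1103e-01 s/km.
sin θ_2 = p·V_2 = 3.1103e-01 × 1.00 = 0.3110.
θ_2 = 18.12° from the vertical.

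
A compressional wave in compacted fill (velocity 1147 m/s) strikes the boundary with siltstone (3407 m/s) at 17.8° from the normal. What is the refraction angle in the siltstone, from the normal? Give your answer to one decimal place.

sin θ₁/V₁ = sin θ₂/V₂ ⇒ sin θ₂ = 3407·sin 17.8°/1147 = 3407·0.3057/1147 = 0.9080.
θ₂ = sin⁻¹(0.9080) = 65.23° (from vertical).

65.2°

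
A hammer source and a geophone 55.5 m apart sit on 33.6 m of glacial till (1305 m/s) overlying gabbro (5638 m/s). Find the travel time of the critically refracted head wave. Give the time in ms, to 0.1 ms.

59.9 ms

θ_c = arcsin(V₁/V₂) = arcsin(1305/5638) = 13.38°, cos θ_c = 0.9728.
Intercept time tᵢ = 2h cos θ_c / V₁ = 2·33.6·0.9728/1305 = 0.05010 s.
t = x/V₂ + tᵢ = 55.5/5638 + 0.05010 = 0.05994 s.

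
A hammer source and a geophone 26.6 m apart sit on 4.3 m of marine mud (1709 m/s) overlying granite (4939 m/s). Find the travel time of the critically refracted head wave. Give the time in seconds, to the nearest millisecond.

t = x/V₂ + 2h·√(V₂²−V₁²)/(V₁V₂).
√(V₂²−V₁²) = √(4939²−1709²) = 4633.9 m/s; delay term = 2·4.3·4633.9/(1709·4939) = 0.00472 s.
t = 26.6/4939 + 0.00472 = 0.01011 s.

0.010 s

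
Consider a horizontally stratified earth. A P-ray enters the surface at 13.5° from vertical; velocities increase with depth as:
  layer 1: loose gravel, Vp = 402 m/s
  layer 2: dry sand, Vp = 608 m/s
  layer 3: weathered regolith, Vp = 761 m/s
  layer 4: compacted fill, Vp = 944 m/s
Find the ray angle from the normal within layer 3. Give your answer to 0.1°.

Snell's law across each interface conserves sin θ / V, so sin θ_3 = V_3·sin θ₁/V₁.
sin θ_3 = 761 × sin 13.5° / 402 = 0.4419.
θ_3 = arcsin 0.4419 = 26.23°.

26.2°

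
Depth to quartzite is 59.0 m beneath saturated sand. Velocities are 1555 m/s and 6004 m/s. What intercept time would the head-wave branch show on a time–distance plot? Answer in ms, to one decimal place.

73.3 ms

tᵢ = 2h·√(V₂²−V₁²)/(V₁V₂).
√(V₂²−V₁²) = √(6004²−1555²) = 5799.1 m/s.
tᵢ = 2·59.0·5799.1/(1555·6004) = 0.07329 s.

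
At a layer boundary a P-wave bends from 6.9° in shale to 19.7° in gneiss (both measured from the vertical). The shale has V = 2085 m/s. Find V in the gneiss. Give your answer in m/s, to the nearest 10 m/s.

5850 m/s

Snell's law: sin 6.9°/V₁ = sin 19.7°/V₂.
V₂ = V₁·sin 19.7°/sin 6.9° = 2085 × 2.8059 = 5850.36 m/s.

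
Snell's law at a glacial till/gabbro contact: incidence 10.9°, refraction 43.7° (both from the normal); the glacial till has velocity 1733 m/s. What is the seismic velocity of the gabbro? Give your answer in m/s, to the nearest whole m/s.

Snell's law: sin 10.9°/V₁ = sin 43.7°/V₂.
V₂ = V₁·sin 43.7°/sin 10.9° = 1733 × 3.6536 = 6331.72 m/s.

6332 m/s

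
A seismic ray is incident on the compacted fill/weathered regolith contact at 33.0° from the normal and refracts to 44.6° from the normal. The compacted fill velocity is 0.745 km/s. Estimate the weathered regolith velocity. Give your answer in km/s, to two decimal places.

0.96 km/s

sin 33.0° = 0.5446; sin 44.6° = 0.7022.
V₂ = V₁·(sin θ₂/sin θ₁) = 0.745·(0.7022/0.5446) = 0.96 km/s.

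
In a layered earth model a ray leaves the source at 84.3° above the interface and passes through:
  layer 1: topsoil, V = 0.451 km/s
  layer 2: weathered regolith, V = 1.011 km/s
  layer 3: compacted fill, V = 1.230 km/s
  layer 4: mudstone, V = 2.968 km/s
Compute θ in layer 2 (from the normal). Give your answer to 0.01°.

12.86°

From the normal: θ₁ = 90° − 84.3° = 5.7°.
Ray parameter p = sin 5.7° / 0.451 = 2.2022e-01 s/km.
sin θ_2 = p·V_2 = 2.2022e-01 × 1.011 = 0.2226.
θ_2 = 12.86° from the vertical.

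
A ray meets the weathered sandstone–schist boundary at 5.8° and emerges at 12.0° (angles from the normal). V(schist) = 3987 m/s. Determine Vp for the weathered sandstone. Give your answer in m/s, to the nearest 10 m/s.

1940 m/s

Snell's law: sin 5.8°/V₁ = sin 12.0°/V₂.
V₁ = V₂·sin 5.8°/sin 12.0° = 3987 × 0.4861 = 1937.90 m/s.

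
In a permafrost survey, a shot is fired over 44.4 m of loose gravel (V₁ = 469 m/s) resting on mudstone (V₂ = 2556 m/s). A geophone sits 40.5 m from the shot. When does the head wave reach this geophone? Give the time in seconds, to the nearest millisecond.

0.202 s

θ_c = arcsin(V₁/V₂) = arcsin(469/2556) = 10.57°, cos θ_c = 0.9830.
Intercept time tᵢ = 2h cos θ_c / V₁ = 2·44.4·0.9830/469 = 0.18612 s.
t = x/V₂ + tᵢ = 40.5/2556 + 0.18612 = 0.20197 s.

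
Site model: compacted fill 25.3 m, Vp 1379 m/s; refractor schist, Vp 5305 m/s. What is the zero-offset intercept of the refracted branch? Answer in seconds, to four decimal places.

tᵢ = 2h·√(V₂²−V₁²)/(V₁V₂).
√(V₂²−V₁²) = √(5305²−1379²) = 5122.6 m/s.
tᵢ = 2·25.3·5122.6/(1379·5305) = 0.03543 s.

0.0354 s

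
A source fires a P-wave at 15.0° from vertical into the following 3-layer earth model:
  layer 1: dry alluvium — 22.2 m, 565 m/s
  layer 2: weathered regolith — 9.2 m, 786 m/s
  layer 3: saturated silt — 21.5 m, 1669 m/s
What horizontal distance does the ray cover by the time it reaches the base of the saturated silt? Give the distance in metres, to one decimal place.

p = sin θ₁/V₁ = sin 15.0°/565 = 4.5809e-04 s/m is conserved through the stack.
Layer 1: θ = 15.00°; offset = 22.2·tan 15.00° = 5.948 m.
Layer 2: sin θ = p·786 = 0.3601 → θ = 21.10°; offset = 9.2·tan 21.10° = 3.551 m.
Layer 3: sin θ = p·1669 = 0.7645 → θ = 49.87°; offset = 21.5·tan 49.87° = 25.502 m.
Total horizontal offset = 35.001 m.

35.0 m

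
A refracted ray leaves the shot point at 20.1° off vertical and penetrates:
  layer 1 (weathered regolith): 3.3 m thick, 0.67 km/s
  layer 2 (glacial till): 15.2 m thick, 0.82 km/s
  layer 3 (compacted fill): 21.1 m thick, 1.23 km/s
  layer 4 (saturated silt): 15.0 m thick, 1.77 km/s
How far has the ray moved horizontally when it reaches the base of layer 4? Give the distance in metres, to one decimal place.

57.9 m

Apply Snell's law at each interface; in layer i the horizontal offset is hᵢ·tan θᵢ.
Layer 1: θ = 20.10°; offset = 3.3·tan 20.10° = 1.208 m.
Layer 2: sin θ = 0.82·sin 20.1°/0.67 = 0.4206, θ = 24.87°; offset = 15.2·tan 24.87° = 7.047 m.
Layer 3: sin θ = 1.23·sin 20.1°/0.67 = 0.6309, θ = 39.12°; offset = 21.1·tan 39.12° = 17.158 m.
Layer 4: sin θ = 1.77·sin 20.1°/0.67 = 0.9079, θ = 65.21°; offset = 15.0·tan 65.21° = 32.483 m.
Σ offsets = 57.895 m.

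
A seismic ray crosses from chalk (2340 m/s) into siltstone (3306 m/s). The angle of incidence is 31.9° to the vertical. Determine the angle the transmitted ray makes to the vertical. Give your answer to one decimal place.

Snell's law: sin θ₂ = (V₂/V₁)·sin θ₁ = (3306/2340)·sin 31.9° = 0.7466.
θ₂ = sin⁻¹(0.7466) = 48.30° (from vertical).

48.3°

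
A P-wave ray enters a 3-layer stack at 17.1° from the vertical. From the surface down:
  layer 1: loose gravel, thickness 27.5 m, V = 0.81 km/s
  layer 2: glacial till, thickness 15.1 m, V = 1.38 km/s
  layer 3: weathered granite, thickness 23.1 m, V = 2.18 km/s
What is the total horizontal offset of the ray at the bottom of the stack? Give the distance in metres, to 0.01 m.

47.10 m

p = sin θ₁/V₁ = sin 17.1°/0.81 = 3.6301e-01 s/km is conserved through the stack.
Layer 1: θ = 17.10°; offset = 27.5·tan 17.10° = 8.4601 m.
Layer 2: sin θ = p·1.38 = 0.5010 → θ = 30.06°; offset = 15.1·tan 30.06° = 8.7403 m.
Layer 3: sin θ = p·2.18 = 0.7914 → θ = 52.31°; offset = 23.1·tan 52.31° = 29.9025 m.
Σ offsets = 47.1029 m.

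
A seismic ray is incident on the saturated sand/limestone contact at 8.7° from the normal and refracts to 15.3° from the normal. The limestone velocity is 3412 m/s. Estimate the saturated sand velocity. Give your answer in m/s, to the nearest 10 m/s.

1960 m/s

Snell's law: sin 8.7°/V₁ = sin 15.3°/V₂.
V₁ = V₂·sin 8.7°/sin 15.3° = 3412 × 0.5732 = 1955.87 m/s.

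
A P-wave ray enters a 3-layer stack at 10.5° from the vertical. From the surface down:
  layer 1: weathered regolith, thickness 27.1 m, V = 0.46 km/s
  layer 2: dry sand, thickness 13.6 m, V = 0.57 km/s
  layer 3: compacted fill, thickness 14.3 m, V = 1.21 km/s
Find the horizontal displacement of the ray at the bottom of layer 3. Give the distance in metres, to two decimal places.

15.99 m

Ray parameter p = sin 10.5° / 0.46 km/s = 3.9616e-01 s/km.
Layer 1: θ = 10.50°; offset = 27.1·tan 10.50° = 5.0227 m.
Layer 2: sin θ = p·0.57 = 0.2258 → θ = 13.05°; offset = 13.6·tan 13.05° = 3.1525 m.
Layer 3: sin θ = p·1.21 = 0.4794 → θ = 28.64°; offset = 14.3·tan 28.64° = 7.8107 m.
Summing the layer offsets gives 15.9859 m.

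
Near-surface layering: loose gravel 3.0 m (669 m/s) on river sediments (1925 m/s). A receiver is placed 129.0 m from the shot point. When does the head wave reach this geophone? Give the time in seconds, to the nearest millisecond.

0.075 s

θ_c = arcsin(V₁/V₂) = arcsin(669/1925) = 20.34°, cos θ_c = 0.9377.
Intercept time tᵢ = 2h cos θ_c / V₁ = 2·3.0·0.9377/669 = 0.00841 s.
t = x/V₂ + tᵢ = 129.0/1925 + 0.00841 = 0.07542 s.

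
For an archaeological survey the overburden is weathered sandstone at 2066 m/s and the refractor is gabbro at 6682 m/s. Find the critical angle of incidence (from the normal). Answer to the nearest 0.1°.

18.0°

Critical incidence: sin θ_c = V₁/V₂ = 2066/6682 = 0.3092.
θ_c = arcsin 0.3092 = 18.01°.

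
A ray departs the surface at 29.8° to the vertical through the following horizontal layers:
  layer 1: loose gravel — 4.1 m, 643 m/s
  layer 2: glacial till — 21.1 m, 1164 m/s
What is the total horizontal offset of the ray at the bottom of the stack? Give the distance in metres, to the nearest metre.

Apply Snell's law at each interface; in layer i the horizontal offset is hᵢ·tan θᵢ.
Layer 1: θ = 29.80°; offset = 4.1·tan 29.80° = 2.348 m.
Layer 2: sin θ = 1164·sin 29.8°/643 = 0.8997, θ = 64.11°; offset = 21.1·tan 64.11° = 43.478 m.
Total horizontal offset = 45.826 m.

46 m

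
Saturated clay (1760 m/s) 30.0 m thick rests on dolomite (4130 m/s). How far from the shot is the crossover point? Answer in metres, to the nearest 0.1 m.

94.6 m

θ_c = arcsin(1760/4130) = 25.22°, so cos θ_c = 0.9047 and tᵢ = 2h cos θ_c/V₁ = 0.0308 s.
At crossover x/V₁ = x/V₂ + tᵢ ⇒ x = tᵢ/(1/V₁ − 1/V₂) = 0.03084/(5.6818e-04 − 2.4213e-04) = 94.59 m.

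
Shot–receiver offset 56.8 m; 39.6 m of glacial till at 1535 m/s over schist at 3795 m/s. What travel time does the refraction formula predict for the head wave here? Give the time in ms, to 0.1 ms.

62.2 ms

θ_c = arcsin(V₁/V₂) = arcsin(1535/3795) = 23.86°, cos θ_c = 0.9145.
Intercept time tᵢ = 2h cos θ_c / V₁ = 2·39.6·0.9145/1535 = 0.04719 s.
t = x/V₂ + tᵢ = 56.8/3795 + 0.04719 = 0.06215 s.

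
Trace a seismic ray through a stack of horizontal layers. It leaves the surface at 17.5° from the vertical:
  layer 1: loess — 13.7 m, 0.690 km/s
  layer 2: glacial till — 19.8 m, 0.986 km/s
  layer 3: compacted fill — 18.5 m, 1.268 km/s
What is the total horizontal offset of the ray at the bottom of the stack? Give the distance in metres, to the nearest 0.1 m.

26.0 m

Apply Snell's law at each interface; in layer i the horizontal offset is hᵢ·tan θᵢ.
Layer 1: θ = 17.50°; offset = 13.7·tan 17.50° = 4.320 m.
Layer 2: sin θ = 0.986·sin 17.5°/0.690 = 0.4297, θ = 25.45°; offset = 19.8·tan 25.45° = 9.422 m.
Layer 3: sin θ = 1.268·sin 17.5°/0.690 = 0.5526, θ = 33.55°; offset = 18.5·tan 33.55° = 12.266 m.
Total horizontal offset = 26.008 m.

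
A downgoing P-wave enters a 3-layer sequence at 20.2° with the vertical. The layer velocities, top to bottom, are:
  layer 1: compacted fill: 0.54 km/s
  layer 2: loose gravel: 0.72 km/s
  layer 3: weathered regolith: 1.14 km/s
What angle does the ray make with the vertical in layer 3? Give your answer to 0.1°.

46.8°

Ray parameter p = sin 20.2° / 0.54 = 6.3944e-01 s/km.
sin θ_3 = p·V_3 = 6.3944e-01 × 1.14 = 0.7290.
θ_3 = arcsin 0.7290 = 46.80°.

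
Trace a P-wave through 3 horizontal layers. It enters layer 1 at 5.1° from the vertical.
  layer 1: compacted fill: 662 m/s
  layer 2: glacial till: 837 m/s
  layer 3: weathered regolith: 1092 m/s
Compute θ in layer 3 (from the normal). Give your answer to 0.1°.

Snell's law across each interface conserves sin θ / V, so sin θ_3 = V_3·sin θ₁/V₁.
sin θ_3 = 1092 × sin 5.1° / 662 = 0.1466.
θ_3 = arcsin 0.1466 = 8.43°.

8.4°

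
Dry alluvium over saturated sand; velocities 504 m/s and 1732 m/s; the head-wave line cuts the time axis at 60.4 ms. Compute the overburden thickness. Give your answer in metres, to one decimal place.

15.9 m

θ_c = arcsin(504/1732) = 16.92°; cos θ_c = 0.9567.
tᵢ = 2h cos θ_c/V₁ ⇒ h = tᵢ·V₁/(2 cos θ_c) = 0.0604·504/(2·0.9567) = 15.91 m.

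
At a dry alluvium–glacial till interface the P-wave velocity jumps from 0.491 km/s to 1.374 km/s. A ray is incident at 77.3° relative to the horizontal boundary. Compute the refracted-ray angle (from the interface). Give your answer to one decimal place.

52.0°

Angle from the normal: 90° − 77.3° = 12.7°.
Snell's law: sin θ₂ = (V₂/V₁)·sin θ₁ = (1.374/0.491)·sin 12.7° = 0.6152.
θ₂ = arcsin 0.6152 = 37.97° from the normal.
From the interface: 90° − 37.97° = 52.03°.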